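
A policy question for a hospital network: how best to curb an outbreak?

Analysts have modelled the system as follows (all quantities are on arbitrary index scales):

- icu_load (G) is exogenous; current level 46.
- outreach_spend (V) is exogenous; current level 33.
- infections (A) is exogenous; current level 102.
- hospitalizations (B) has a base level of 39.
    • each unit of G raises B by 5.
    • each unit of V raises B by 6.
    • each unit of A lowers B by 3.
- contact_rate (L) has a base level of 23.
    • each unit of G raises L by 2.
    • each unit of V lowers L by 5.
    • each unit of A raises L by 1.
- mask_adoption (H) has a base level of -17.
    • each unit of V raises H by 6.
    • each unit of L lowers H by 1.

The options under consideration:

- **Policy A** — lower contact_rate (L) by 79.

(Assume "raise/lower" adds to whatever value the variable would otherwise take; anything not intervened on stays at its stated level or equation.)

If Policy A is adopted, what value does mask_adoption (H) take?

Policy A (L − 79):
  G = 46
  V = 33
  A = 102
  L = 23 + 2·46 − 5·33 + 102 (−79 from intervention) = -27
  H = -17 + 6·33 − (-27) = 208

208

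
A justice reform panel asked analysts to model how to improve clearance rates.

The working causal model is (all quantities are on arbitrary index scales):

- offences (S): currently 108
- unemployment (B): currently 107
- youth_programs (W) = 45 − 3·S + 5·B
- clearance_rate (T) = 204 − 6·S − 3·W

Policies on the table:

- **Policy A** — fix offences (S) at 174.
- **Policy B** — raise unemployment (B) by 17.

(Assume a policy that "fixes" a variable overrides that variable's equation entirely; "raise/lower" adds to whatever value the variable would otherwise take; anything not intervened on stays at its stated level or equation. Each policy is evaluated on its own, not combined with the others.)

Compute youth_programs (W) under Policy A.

Policy A (S := 174):
  S = 174
  B = 107
  W = 45 − 3·174 + 5·107 = 58

58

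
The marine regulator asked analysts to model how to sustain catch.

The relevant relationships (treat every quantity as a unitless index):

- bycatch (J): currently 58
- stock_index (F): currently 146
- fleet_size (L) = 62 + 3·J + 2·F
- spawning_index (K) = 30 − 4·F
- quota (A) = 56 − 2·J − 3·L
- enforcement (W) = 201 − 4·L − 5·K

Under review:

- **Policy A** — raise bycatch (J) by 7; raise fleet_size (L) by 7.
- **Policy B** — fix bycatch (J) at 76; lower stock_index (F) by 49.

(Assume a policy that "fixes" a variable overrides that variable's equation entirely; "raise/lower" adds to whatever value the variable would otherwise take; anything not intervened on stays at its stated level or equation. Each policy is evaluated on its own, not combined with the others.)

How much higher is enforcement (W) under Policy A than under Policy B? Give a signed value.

692

Policy A (J + 7, L + 7):
  J = 58 + 7 = 65
  F = 146
  L = 62 + 3·65 + 2·146 (+7 from intervention) = 556
  K = 30 − 4·146 = -554
  W = 201 − 4·556 − 5·(-554) = 747
Policy B (J := 76, F − 49):
  J = 76
  F = 146 − 49 = 97
  L = 62 + 3·76 + 2·97 = 484
  K = 30 − 4·97 = -358
  W = 201 − 4·484 − 5·(-358) = 55
W: 747 − 55 = 692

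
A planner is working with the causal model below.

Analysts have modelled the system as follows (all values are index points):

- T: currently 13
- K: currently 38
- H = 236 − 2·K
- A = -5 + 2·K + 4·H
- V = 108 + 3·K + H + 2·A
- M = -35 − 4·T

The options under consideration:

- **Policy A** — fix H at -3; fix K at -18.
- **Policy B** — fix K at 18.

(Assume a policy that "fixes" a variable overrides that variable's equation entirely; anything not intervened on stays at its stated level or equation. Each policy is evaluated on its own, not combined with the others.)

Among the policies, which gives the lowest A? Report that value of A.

-53

Policy A (H := -3, K := -18):
  K = -18
  H = -3
  A = -5 + 2·(-18) + 4·(-3) = -53
Policy B (K := 18):
  K = 18
  H = 236 − 2·18 = 200
  A = -5 + 2·18 + 4·200 = 831
Comparing — Policy A: A=-53, Policy B: A=831. Lowest is -53 (Policy A).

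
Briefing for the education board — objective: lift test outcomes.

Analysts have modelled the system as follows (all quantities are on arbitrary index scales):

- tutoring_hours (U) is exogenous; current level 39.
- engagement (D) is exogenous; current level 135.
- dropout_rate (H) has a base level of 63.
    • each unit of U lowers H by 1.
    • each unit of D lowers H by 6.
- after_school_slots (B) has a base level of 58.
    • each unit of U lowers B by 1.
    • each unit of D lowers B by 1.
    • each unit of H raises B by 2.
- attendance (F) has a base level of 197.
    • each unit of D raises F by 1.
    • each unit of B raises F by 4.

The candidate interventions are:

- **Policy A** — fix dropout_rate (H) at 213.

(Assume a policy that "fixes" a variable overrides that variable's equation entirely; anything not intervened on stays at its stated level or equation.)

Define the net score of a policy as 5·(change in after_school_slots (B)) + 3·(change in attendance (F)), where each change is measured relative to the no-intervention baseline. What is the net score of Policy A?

Baseline:
  U = 39
  D = 135
  H = 63 − 39 − 6·135 = -786
  B = 58 − 39 − 135 + 2·(-786) = -1688
  F = 197 + 135 + 4·(-1688) = -6420
Policy A (H := 213):
  U = 39
  D = 135
  H = 213
  B = 58 − 39 − 135 + 2·213 = 310
  F = 197 + 135 + 4·310 = 1572
ΔB = 310 − (-1688) = 1998; ΔF = 1572 − (-6420) = 7992
Score = 5·1998 + 3·7992 = 33966

33966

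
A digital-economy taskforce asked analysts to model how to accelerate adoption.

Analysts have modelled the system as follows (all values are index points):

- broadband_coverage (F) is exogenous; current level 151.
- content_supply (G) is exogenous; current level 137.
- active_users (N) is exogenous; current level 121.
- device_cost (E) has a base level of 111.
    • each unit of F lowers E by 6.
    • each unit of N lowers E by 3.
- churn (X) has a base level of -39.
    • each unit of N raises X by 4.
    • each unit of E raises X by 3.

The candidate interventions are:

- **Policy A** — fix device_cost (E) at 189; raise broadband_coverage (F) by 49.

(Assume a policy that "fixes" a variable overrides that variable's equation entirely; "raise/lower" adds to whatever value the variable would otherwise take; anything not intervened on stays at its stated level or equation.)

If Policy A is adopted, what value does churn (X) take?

1012

Policy A (E := 189, F + 49):
  F = 151 + 49 = 200
  N = 121
  E = 189
  X = -39 + 4·121 + 3·189 = 1012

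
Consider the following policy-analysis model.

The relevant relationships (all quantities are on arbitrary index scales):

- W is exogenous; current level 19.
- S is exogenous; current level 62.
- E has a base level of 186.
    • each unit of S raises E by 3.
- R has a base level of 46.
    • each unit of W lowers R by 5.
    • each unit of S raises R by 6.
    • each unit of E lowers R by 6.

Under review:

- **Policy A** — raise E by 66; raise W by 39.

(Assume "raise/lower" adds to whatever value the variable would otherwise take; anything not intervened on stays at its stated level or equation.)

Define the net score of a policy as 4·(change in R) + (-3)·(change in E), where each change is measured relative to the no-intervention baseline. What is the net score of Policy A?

Baseline:
  W = 19
  S = 62
  E = 186 + 3·62 = 372
  R = 46 − 5·19 + 6·62 − 6·372 = -1909
Policy A (E + 66, W + 39):
  W = 19 + 39 = 58
  S = 62
  E = 186 + 3·62 (+66 from intervention) = 438
  R = 46 − 5·58 + 6·62 − 6·438 = -2500
ΔR = -2500 − (-1909) = -591; ΔE = 438 − 372 = 66
Score = 4·(-591) + (-3)·66 = -2562

-2562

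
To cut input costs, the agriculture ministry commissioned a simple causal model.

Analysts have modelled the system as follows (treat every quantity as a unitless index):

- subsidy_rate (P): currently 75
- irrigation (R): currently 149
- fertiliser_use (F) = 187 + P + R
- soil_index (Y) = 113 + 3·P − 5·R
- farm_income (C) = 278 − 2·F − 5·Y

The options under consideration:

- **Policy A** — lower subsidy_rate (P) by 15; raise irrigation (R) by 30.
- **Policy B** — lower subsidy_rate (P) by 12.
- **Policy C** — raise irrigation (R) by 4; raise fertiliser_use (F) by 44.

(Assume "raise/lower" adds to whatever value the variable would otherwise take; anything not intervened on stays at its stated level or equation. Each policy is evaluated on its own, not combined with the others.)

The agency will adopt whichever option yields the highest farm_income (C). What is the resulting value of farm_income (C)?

Policy A (P − 15, R + 30):
  P = 75 − 15 = 60
  R = 149 + 30 = 179
  F = 187 + 60 + 179 = 426
  Y = 113 + 3·60 − 5·179 = -602
  C = 278 − 2·426 − 5·(-602) = 2436
Policy B (P − 12):
  P = 75 − 12 = 63
  R = 149
  F = 187 + 63 + 149 = 399
  Y = 113 + 3·63 − 5·149 = -443
  C = 278 − 2·399 − 5·(-443) = 1695
Policy C (R + 4, F + 44):
  P = 75
  R = 149 + 4 = 153
  F = 187 + 75 + 153 (+44 from intervention) = 459
  Y = 113 + 3·75 − 5·153 = -427
  C = 278 − 2·459 − 5·(-427) = 1495
Comparing — Policy A: C=2436, Policy B: C=1695, Policy C: C=1495. Highest is 2436 (Policy A).

2436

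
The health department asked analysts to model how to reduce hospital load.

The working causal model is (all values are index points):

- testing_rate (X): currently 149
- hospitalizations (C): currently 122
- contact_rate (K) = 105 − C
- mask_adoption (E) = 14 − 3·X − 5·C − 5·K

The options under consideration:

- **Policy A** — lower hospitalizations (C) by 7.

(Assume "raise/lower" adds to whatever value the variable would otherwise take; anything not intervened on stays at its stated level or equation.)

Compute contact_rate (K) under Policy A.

Policy A (C − 7):
  C = 122 − 7 = 115
  K = 105 − 115 = -10

-10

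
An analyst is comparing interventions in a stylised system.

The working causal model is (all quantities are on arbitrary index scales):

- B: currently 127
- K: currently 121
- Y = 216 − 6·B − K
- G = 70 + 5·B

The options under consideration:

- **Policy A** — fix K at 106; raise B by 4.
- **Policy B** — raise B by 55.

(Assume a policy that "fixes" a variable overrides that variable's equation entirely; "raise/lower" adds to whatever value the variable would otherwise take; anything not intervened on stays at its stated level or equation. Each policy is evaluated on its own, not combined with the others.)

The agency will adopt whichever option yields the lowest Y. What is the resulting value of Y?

Policy A (K := 106, B + 4):
  B = 127 + 4 = 131
  K = 106
  Y = 216 − 6·131 − 106 = -676
Policy B (B + 55):
  B = 127 + 55 = 182
  K = 121
  Y = 216 − 6·182 − 121 = -997
Comparing — Policy A: Y=-676, Policy B: Y=-997. Lowest is -997 (Policy B).

-997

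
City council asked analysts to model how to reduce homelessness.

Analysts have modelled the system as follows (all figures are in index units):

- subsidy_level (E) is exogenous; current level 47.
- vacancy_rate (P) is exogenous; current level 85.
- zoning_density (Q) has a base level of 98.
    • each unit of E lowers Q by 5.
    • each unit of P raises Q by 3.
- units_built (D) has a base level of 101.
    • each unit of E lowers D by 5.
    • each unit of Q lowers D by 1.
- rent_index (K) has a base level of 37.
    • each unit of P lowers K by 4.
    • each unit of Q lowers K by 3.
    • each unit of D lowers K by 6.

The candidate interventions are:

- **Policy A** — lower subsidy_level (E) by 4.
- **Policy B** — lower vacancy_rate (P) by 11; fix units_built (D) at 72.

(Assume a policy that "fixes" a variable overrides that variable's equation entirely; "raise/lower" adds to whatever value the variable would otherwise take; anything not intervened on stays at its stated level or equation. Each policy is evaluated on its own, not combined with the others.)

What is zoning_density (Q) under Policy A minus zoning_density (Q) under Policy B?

Policy A (E − 4):
  E = 47 − 4 = 43
  P = 85
  Q = 98 − 5·43 + 3·85 = 138
Policy B (P − 11, D := 72):
  E = 47
  P = 85 − 11 = 74
  Q = 98 − 5·47 + 3·74 = 85
Q: 138 − 85 = 53

53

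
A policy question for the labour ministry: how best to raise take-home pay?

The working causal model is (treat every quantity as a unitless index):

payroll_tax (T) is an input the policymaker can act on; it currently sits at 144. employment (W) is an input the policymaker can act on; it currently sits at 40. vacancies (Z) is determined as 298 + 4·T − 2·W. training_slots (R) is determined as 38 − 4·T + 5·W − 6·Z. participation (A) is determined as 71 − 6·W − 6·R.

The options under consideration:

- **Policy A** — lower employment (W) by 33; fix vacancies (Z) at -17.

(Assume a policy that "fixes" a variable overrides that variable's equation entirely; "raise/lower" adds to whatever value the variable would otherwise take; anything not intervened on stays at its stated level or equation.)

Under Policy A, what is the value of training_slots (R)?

-401

Policy A (W − 33, Z := -17):
  T = 144
  W = 40 − 33 = 7
  Z = -17
  R = 38 − 4·144 + 5·7 − 6·(-17) = -401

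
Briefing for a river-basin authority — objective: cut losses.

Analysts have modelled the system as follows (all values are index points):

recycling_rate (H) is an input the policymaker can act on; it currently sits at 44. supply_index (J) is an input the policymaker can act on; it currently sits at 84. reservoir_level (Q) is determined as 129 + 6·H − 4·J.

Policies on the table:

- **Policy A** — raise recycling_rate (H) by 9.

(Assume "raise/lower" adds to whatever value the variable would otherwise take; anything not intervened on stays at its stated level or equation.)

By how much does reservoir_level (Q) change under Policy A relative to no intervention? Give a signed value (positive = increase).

Baseline:
  H = 44
  J = 84
  Q = 129 + 6·44 − 4·84 = 57
Policy A (H + 9):
  H = 44 + 9 = 53
  J = 84
  Q = 129 + 6·53 − 4·84 = 111
Change in Q: 111 − 57 = 54

54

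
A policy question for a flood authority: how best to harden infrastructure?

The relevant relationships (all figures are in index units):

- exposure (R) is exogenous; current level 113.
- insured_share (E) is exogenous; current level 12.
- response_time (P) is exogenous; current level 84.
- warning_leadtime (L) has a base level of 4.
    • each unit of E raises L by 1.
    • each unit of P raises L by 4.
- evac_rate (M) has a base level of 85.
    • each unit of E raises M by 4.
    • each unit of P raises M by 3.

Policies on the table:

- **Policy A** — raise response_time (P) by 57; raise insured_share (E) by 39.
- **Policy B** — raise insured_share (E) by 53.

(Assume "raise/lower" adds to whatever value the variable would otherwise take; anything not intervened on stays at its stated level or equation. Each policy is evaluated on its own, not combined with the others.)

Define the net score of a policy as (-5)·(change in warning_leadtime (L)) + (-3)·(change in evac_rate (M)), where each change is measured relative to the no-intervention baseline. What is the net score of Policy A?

Baseline:
  E = 12
  P = 84
  L = 4 + 12 + 4·84 = 352
  M = 85 + 4·12 + 3·84 = 385
Policy A (P + 57, E + 39):
  E = 12 + 39 = 51
  P = 84 + 57 = 141
  L = 4 + 51 + 4·141 = 619
  M = 85 + 4·51 + 3·141 = 712
ΔL = 619 − 352 = 267; ΔM = 712 − 385 = 327
Score = (-5)·267 + (-3)·327 = -2316

-2316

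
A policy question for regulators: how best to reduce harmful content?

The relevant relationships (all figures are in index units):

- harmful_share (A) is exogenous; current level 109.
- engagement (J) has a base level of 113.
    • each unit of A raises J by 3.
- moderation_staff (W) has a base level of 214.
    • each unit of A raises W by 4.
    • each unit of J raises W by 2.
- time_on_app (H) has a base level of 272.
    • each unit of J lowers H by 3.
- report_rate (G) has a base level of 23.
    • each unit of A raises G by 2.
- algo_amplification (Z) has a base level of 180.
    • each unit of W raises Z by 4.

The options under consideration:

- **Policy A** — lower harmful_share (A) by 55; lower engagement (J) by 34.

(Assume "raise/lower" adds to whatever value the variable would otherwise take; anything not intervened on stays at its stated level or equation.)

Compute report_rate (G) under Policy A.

Policy A (A − 55, J − 34):
  A = 109 − 55 = 54
  G = 23 + 2·54 = 131

131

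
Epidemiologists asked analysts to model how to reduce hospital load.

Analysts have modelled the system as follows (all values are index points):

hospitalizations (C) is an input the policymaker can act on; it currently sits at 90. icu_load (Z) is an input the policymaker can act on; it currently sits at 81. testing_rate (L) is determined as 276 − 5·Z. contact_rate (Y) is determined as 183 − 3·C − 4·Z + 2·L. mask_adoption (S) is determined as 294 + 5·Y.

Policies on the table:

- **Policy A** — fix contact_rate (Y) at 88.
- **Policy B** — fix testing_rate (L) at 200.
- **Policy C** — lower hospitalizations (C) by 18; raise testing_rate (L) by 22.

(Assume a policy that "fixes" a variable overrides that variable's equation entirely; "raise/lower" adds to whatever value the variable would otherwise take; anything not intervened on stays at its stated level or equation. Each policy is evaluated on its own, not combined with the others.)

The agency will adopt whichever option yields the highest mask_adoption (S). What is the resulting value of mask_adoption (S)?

734

Policy A (Y := 88):
  C = 90
  Z = 81
  L = 276 − 5·81 = -129
  Y = 88
  S = 294 + 5·88 = 734
Policy B (L := 200):
  C = 90
  Z = 81
  L = 200
  Y = 183 − 3·90 − 4·81 + 2·200 = -11
  S = 294 + 5·(-11) = 239
Policy C (C − 18, L + 22):
  C = 90 − 18 = 72
  Z = 81
  L = 276 − 5·81 (+22 from intervention) = -107
  Y = 183 − 3·72 − 4·81 + 2·(-107) = -571
  S = 294 + 5·(-571) = -2561
Comparing — Policy A: S=734, Policy B: S=239, Policy C: S=-2561. Highest is 734 (Policy A).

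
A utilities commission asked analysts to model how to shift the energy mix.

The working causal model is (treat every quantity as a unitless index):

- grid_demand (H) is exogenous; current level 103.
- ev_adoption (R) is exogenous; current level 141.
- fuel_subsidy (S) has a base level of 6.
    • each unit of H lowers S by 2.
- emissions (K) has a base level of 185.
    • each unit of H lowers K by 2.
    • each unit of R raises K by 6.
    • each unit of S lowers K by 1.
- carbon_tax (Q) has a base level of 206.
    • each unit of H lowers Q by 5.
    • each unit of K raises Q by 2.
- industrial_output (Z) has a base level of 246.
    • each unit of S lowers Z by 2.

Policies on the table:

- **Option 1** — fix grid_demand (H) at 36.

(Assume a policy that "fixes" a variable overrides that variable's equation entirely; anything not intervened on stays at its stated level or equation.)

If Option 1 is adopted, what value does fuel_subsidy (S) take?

Option 1 (H := 36):
  H = 36
  S = 6 − 2·36 = -66

-66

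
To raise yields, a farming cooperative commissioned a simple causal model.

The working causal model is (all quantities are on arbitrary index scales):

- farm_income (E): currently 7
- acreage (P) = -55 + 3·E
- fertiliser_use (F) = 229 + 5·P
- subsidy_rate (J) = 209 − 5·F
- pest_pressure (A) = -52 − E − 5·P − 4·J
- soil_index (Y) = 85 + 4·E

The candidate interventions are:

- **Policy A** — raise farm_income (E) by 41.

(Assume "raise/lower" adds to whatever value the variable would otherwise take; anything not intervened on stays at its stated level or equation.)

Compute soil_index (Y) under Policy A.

Policy A (E + 41):
  E = 7 + 41 = 48
  Y = 85 + 4·48 = 277

277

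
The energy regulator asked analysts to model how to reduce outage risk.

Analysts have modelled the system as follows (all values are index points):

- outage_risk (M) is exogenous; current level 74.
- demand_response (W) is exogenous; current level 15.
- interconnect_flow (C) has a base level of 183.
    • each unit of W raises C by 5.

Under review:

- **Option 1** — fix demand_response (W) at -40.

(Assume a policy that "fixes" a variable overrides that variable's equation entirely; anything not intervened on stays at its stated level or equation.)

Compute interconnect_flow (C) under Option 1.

-17

Option 1 (W := -40):
  W = -40
  C = 183 + 5·(-40) = -17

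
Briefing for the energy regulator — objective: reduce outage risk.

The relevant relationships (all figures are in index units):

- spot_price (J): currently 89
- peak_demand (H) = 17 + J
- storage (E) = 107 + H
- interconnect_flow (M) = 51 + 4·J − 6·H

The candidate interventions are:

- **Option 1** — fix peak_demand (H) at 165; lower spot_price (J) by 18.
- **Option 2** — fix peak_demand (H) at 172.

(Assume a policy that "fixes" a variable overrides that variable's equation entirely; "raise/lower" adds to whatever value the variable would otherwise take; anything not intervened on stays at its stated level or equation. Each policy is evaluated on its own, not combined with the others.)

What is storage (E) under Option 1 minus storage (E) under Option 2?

-7

Option 1 (H := 165, J − 18):
  J = 89 − 18 = 71
  H = 165
  E = 107 + 165 = 272
Option 2 (H := 172):
  J = 89
  H = 172
  E = 107 + 172 = 279
E: 272 − 279 = -7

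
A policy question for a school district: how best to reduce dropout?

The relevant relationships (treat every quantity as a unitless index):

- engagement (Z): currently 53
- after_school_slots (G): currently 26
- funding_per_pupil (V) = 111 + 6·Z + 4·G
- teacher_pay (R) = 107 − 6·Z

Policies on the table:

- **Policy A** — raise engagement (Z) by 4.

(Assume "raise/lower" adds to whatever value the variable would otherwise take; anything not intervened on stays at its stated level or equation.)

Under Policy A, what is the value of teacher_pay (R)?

Policy A (Z + 4):
  Z = 53 + 4 = 57
  R = 107 − 6·57 = -235

-235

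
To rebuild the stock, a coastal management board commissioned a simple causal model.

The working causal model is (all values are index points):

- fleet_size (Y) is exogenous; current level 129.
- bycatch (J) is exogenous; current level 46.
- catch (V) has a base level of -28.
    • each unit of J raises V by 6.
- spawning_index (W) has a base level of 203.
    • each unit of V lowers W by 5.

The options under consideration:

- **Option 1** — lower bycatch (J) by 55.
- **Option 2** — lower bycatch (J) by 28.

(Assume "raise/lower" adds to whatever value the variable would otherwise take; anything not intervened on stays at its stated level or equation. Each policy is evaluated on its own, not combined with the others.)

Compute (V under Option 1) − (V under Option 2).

-162

Option 1 (J − 55):
  J = 46 − 55 = -9
  V = -28 + 6·(-9) = -82
Option 2 (J − 28):
  J = 46 − 28 = 18
  V = -28 + 6·18 = 80
V: -82 − 80 = -162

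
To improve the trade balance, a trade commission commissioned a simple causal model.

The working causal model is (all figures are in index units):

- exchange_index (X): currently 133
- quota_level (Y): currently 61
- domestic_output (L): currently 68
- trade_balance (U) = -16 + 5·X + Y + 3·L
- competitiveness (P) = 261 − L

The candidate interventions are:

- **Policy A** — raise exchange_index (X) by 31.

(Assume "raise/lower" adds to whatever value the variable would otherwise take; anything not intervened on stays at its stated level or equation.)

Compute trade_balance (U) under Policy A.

1069

Policy A (X + 31):
  X = 133 + 31 = 164
  Y = 61
  L = 68
  U = -16 + 5·164 + 61 + 3·68 = 1069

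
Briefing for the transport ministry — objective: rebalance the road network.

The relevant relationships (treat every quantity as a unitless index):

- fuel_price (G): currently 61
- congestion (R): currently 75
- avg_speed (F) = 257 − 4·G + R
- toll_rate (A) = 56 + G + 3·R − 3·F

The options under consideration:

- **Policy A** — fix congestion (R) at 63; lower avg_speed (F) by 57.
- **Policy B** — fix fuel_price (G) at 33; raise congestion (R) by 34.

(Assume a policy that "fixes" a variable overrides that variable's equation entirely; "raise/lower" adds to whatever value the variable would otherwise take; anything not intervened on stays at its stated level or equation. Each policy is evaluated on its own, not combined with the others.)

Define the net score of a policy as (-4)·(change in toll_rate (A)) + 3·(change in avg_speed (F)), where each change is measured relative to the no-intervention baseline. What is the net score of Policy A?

-891

Baseline:
  G = 61
  R = 75
  F = 257 − 4·61 + 75 = 88
  A = 56 + 61 + 3·75 − 3·88 = 78
Policy A (R := 63, F − 57):
  G = 61
  R = 63
  F = 257 − 4·61 + 63 (−57 from intervention) = 19
  A = 56 + 61 + 3·63 − 3·19 = 249
ΔA = 249 − 78 = 171; ΔF = 19 − 88 = -69
Score = (-4)·171 + 3·(-69) = -891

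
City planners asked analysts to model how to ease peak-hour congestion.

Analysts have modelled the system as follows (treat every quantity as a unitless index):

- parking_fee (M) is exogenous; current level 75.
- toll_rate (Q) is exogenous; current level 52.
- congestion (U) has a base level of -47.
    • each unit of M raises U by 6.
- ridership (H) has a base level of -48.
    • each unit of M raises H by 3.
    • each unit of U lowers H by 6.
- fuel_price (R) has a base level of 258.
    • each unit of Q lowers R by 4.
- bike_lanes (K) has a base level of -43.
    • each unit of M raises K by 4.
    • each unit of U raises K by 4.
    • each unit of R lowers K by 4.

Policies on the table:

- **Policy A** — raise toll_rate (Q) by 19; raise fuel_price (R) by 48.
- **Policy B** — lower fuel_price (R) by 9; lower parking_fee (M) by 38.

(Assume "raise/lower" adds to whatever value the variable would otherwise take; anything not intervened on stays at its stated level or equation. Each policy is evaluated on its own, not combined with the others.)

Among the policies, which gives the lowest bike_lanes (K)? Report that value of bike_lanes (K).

641

Policy A (Q + 19, R + 48):
  M = 75
  Q = 52 + 19 = 71
  U = -47 + 6·75 = 403
  R = 258 − 4·71 (+48 from intervention) = 22
  K = -43 + 4·75 + 4·403 − 4·22 = 1781
Policy B (R − 9, M − 38):
  M = 75 − 38 = 37
  Q = 52
  U = -47 + 6·37 = 175
  R = 258 − 4·52 (−9 from intervention) = 41
  K = -43 + 4·37 + 4·175 − 4·41 = 641
Comparing — Policy A: K=1781, Policy B: K=641. Lowest is 641 (Policy B).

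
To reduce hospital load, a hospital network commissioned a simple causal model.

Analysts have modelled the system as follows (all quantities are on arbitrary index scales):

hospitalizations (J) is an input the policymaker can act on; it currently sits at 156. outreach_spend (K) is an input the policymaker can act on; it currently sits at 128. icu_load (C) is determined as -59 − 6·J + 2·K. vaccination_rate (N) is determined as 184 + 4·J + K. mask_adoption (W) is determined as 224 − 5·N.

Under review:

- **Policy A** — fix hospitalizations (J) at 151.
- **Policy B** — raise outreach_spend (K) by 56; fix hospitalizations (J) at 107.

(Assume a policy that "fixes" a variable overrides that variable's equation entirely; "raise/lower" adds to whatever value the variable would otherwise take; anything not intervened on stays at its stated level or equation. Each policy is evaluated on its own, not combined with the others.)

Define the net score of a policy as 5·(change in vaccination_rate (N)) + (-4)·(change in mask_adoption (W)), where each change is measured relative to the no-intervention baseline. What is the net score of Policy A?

-500

Baseline:
  J = 156
  K = 128
  N = 184 + 4·156 + 128 = 936
  W = 224 − 5·936 = -4456
Policy A (J := 151):
  J = 151
  K = 128
  N = 184 + 4·151 + 128 = 916
  W = 224 − 5·916 = -4356
ΔN = 916 − 936 = -20; ΔW = -4356 − (-4456) = 100
Score = 5·(-20) + (-4)·100 = -500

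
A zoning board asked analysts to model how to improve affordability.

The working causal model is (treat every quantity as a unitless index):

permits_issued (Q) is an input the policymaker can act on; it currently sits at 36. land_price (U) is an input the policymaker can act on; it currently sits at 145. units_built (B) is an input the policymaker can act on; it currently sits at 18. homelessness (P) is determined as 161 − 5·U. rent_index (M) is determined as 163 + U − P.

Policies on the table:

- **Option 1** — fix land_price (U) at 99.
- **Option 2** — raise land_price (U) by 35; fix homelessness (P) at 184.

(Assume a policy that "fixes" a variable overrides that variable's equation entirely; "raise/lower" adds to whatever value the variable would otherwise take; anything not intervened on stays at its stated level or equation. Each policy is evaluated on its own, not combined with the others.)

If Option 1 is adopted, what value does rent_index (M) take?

Option 1 (U := 99):
  U = 99
  P = 161 − 5·99 = -334
  M = 163 + 99 − (-334) = 596

596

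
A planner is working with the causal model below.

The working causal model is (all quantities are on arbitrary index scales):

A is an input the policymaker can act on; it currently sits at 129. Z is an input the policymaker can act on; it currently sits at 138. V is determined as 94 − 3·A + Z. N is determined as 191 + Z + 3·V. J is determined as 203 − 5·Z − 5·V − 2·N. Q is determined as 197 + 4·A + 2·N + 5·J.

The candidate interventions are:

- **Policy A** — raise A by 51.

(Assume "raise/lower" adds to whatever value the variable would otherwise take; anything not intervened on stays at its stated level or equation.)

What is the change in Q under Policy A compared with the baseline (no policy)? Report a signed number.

Baseline:
  A = 129
  Z = 138
  V = 94 − 3·129 + 138 = -155
  N = 191 + 138 + 3·(-155) = -136
  J = 203 − 5·138 − 5·(-155) − 2·(-136) = 560
  Q = 197 + 4·129 + 2·(-136) + 5·560 = 3241
Policy A (A + 51):
  A = 129 + 51 = 180
  Z = 138
  V = 94 − 3·180 + 138 = -308
  N = 191 + 138 + 3·(-308) = -595
  J = 203 − 5·138 − 5·(-308) − 2·(-595) = 2243
  Q = 197 + 4·180 + 2·(-595) + 5·2243 = 10942
Change in Q: 10942 − 3241 = 7701

7701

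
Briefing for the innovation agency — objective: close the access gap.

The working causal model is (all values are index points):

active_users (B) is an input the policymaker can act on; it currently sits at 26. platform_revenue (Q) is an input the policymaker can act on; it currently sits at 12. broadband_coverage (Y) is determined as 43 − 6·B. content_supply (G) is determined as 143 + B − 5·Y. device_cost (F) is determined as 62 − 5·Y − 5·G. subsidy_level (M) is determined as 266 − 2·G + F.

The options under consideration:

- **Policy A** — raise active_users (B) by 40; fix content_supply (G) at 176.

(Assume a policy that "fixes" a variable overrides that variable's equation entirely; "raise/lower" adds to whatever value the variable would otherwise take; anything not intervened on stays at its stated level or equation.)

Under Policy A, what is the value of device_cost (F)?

Policy A (B + 40, G := 176):
  B = 26 + 40 = 66
  Y = 43 − 6·66 = -353
  G = 176
  F = 62 − 5·(-353) − 5·176 = 947

947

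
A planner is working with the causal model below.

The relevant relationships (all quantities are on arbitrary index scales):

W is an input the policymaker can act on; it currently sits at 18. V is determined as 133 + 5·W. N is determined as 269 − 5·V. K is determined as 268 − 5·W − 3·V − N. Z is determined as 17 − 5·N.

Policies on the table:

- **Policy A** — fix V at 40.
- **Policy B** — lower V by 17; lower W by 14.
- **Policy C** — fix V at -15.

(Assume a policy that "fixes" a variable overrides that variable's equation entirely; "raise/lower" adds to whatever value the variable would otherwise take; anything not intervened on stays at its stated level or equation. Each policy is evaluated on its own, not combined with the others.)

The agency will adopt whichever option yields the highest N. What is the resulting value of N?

344

Policy A (V := 40):
  W = 18
  V = 40
  N = 269 − 5·40 = 69
Policy B (V − 17, W − 14):
  W = 18 − 14 = 4
  V = 133 + 5·4 (−17 from intervention) = 136
  N = 269 − 5·136 = -411
Policy C (V := -15):
  W = 18
  V = -15
  N = 269 − 5·(-15) = 344
Comparing — Policy A: N=69, Policy B: N=-411, Policy C: N=344. Highest is 344 (Policy C).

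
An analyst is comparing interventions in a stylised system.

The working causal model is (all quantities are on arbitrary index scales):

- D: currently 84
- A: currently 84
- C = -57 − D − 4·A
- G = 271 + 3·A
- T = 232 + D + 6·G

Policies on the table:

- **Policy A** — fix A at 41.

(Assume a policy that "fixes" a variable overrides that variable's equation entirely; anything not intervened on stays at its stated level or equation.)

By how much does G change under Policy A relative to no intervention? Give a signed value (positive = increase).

Baseline:
  A = 84
  G = 271 + 3·84 = 523
Policy A (A := 41):
  A = 41
  G = 271 + 3·41 = 394
Change in G: 394 − 523 = -129

-129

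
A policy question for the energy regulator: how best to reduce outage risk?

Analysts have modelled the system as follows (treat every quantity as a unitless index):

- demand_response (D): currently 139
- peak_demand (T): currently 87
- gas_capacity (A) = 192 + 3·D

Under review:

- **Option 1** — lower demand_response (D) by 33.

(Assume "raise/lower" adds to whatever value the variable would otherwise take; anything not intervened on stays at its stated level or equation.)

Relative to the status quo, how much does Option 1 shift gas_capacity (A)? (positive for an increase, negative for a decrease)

Baseline:
  D = 139
  A = 192 + 3·139 = 609
Option 1 (D − 33):
  D = 139 − 33 = 106
  A = 192 + 3·106 = 510
Change in A: 510 − 609 = -99

-99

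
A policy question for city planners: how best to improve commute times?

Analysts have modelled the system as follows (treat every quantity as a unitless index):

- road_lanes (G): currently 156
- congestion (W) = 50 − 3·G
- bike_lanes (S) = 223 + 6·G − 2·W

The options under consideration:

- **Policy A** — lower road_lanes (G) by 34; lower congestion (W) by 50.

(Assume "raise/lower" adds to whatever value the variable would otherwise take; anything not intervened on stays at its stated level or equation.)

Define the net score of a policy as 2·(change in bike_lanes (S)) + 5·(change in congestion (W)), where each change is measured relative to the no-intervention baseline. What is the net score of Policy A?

-356

Baseline:
  G = 156
  W = 50 − 3·156 = -418
  S = 223 + 6·156 − 2·(-418) = 1995
Policy A (G − 34, W − 50):
  G = 156 − 34 = 122
  W = 50 − 3·122 (−50 from intervention) = -366
  S = 223 + 6·122 − 2·(-366) = 1687
ΔS = 1687 − 1995 = -308; ΔW = -366 − (-418) = 52
Score = 2·(-308) + 5·52 = -356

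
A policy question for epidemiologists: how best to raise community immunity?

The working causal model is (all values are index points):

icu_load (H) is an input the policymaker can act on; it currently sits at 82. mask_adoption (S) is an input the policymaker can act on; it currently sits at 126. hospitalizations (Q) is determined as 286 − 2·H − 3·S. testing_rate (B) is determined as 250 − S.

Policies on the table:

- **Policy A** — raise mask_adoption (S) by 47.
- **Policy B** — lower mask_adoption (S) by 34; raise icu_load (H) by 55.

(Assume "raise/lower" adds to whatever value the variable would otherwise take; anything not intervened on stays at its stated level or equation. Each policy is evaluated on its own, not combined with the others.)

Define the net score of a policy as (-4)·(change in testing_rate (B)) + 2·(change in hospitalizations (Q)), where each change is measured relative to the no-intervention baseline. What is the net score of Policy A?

-94

Baseline:
  H = 82
  S = 126
  Q = 286 − 2·82 − 3·126 = -256
  B = 250 − 126 = 124
Policy A (S + 47):
  H = 82
  S = 126 + 47 = 173
  Q = 286 − 2·82 − 3·173 = -397
  B = 250 − 173 = 77
ΔB = 77 − 124 = -47; ΔQ = -397 − (-256) = -141
Score = (-4)·(-47) + 2·(-141) = -94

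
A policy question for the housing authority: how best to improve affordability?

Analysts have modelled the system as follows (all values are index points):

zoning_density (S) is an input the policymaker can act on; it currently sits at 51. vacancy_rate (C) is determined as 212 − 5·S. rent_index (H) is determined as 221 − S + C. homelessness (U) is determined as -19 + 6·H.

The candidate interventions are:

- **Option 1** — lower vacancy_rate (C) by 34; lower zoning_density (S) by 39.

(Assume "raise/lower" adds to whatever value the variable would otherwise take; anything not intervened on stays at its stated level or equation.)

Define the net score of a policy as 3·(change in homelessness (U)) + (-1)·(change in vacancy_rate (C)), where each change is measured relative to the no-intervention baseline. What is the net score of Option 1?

3439

Baseline:
  S = 51
  C = 212 − 5·51 = -43
  H = 221 − 51 + (-43) = 127
  U = -19 + 6·127 = 743
Option 1 (C − 34, S − 39):
  S = 51 − 39 = 12
  C = 212 − 5·12 (−34 from intervention) = 118
  H = 221 − 12 + 118 = 327
  U = -19 + 6·327 = 1943
ΔU = 1943 − 743 = 1200; ΔC = 118 − (-43) = 161
Score = 3·1200 + (-1)·161 = 3439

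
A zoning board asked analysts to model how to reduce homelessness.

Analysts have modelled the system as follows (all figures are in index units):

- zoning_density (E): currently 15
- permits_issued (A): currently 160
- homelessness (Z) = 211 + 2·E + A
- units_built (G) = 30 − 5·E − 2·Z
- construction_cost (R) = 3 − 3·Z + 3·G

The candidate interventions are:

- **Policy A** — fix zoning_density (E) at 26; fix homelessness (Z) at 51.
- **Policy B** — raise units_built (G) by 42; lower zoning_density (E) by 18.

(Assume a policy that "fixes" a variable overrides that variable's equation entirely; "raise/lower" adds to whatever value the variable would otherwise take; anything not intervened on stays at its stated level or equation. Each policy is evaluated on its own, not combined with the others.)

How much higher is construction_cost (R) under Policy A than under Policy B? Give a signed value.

2265

Policy A (E := 26, Z := 51):
  E = 26
  A = 160
  Z = 51
  G = 30 − 5·26 − 2·51 = -202
  R = 3 − 3·51 + 3·(-202) = -756
Policy B (G + 42, E − 18):
  E = 15 − 18 = -3
  A = 160
  Z = 211 + 2·(-3) + 160 = 365
  G = 30 − 5·(-3) − 2·365 (+42 from intervention) = -643
  R = 3 − 3·365 + 3·(-643) = -3021
R: -756 − (-3021) = 2265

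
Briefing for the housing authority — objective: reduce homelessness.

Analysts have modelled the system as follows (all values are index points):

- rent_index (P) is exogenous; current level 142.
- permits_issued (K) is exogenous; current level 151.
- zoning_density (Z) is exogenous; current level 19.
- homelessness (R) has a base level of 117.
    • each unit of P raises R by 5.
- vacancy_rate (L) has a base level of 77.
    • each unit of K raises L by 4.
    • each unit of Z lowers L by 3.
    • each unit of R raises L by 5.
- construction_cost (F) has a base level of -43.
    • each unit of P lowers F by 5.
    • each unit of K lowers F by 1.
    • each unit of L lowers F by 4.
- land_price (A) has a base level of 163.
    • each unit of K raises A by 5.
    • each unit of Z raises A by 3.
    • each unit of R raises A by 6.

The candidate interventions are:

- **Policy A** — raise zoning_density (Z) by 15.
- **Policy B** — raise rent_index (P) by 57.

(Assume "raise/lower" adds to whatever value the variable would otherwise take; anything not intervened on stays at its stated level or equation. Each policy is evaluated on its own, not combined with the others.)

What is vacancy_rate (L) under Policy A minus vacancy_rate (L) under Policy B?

Policy A (Z + 15):
  P = 142
  K = 151
  Z = 19 + 15 = 34
  R = 117 + 5·142 = 827
  L = 77 + 4·151 − 3·34 + 5·827 = 4714
Policy B (P + 57):
  P = 142 + 57 = 199
  K = 151
  Z = 19
  R = 117 + 5·199 = 1112
  L = 77 + 4·151 − 3·19 + 5·1112 = 6184
L: 4714 − 6184 = -1470

-1470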